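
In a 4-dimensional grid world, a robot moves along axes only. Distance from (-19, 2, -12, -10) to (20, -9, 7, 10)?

Σ|x_i - y_i| = |-19 - 20| + |2 - (-9)| + |-12 - 7| + |-10 - 10| = 39 + 11 + 19 + 20 = 89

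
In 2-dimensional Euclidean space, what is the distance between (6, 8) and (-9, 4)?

√(Σ(x_i - y_i)²) = √((6 - (-9))² + (8 - 4)²)
= √(15² + 4²) = √(225 + 16) = √241 ≈ 15.5242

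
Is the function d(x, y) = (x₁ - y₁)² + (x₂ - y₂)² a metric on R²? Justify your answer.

No. The squared Euclidean distance fails the triangle inequality. Counterexample: x = (0, 0), y = (1, 3), z = (2, 6). d(x,z) = 2² + 6² = 40, but d(x,y) + d(y,z) = (1² + 3²) + (1² + 3²) = 10 + 10 = 20. Since 40 > 20, the triangle inequality is violated. (Note: √d, the ordinary Euclidean distance, IS a metric.)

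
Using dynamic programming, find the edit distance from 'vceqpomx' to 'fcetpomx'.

Let D[i][j] be the edit distance between the first i characters of 'vceqpomx' and the first j characters of 'fcetpomx', with D[i][0] = i, D[0][j] = j, and D[i][j] = D[i-1][j-1] if the characters match, else 1 + min(D[i-1][j], D[i][j-1], D[i-1][j-1]). Filling the table (rows: prefixes of 'vceqpomx', columns: prefixes of 'fcetpomx'):
     ε  f  c  e  t  p  o  m  x
  ε  0  1  2  3  4  5  6  7  8
  v  1  1  2  3  4  5  6  7  8
  c  2  2  1  2  3  4  5  6  7
  e  3  3  2  1  2  3  4  5  6
  q  4  4  3  2  2  3  4  5  6
  p  5  5  4  3  3  2  3  4  5
  o  6  6  5  4  4  3  2  3  4
  m  7  7  6  5  5  4  3  2  3
  x  8  8  7  6  6  5  4  3  2
The bottom-right entry gives D[8][8] = 2, so no sequence of fewer than 2 edits works. Backtracking through the table gives one optimal edit sequence (2 edits):
  vceqpomx → fceqpomx (sub v→f @1)
  fceqpomx → fcetpomx (sub q→t @4)
Edit distance = 2.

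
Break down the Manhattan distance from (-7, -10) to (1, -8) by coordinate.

Σ|x_i - y_i| = |-7 - 1| + |-10 - (-8)| = 8 + 2 = 10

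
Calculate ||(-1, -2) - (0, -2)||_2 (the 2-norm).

(Σ|x_i - y_i|^2)^(1/2) = (|-1 - 0|^2 + |-2 - (-2)|^2)^(1/2)
= (1^2 + 0^2)^(1/2) = (1 + 0)^(1/2) = (1)^(1/2) = 1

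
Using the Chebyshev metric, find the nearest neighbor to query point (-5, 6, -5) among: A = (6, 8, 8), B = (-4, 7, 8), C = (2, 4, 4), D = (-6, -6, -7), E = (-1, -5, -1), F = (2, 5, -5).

Distances: d(A) = 13, d(B) = 13, d(C) = 9, d(D) = 12, d(E) = 11, d(F) = 7. Nearest: F = (2, 5, -5) with distance 7.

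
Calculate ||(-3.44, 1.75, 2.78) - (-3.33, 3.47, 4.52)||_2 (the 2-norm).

(Σ|x_i - y_i|^2)^(1/2) = (|-3.44 - (-3.33)|^2 + |1.75 - 3.47|^2 + |2.78 - 4.52|^2)^(1/2)
= (0.11^2 + 1.72^2 + 1.74^2)^(1/2) = (0.0121 + 2.9584 + 3.0276)^(1/2) = (5.9981)^(1/2) ≈ 2.4491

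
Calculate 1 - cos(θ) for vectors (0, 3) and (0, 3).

With u = (0, 3), v = (0, 3):
u·v = 0·0 + 3·3 = 0 + 9 = 9.
|u| = √(0² + 3²) = √9, |v| = √(0² + 3²) = √9, so |u||v| = √(9·9) = √81 = 9.
cos θ = (u·v)/(|u||v|) = 9/9 = 1
Cosine distance = 1 - cos θ = 1 - 1 = 0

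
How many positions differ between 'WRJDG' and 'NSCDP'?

Differing positions: 1, 2, 3, 5. Hamming distance = 4.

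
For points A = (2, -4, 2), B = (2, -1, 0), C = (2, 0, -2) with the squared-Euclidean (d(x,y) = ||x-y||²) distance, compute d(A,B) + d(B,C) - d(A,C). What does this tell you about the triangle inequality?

d(A,B) = 0² + 3² + 2² = 13, d(B,C) = 0² + 1² + 2² = 5, d(A,C) = 0² + 4² + 4² = 32.
d(A,B) + d(B,C) - d(A,C) = 13 + 5 - 32 = 18 - 32 = -14. This is < 0, so the triangle inequality FAILS for these points (squared-Euclidean is not a metric).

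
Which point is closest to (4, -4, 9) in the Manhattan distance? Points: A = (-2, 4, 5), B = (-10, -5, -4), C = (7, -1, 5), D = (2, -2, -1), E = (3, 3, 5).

Distances: d(A) = 18, d(B) = 28, d(C) = 10, d(D) = 14, d(E) = 12. Nearest: C = (7, -1, 5) with distance 10.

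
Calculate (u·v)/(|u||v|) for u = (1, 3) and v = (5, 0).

With u = (1, 3), v = (5, 0):
u·v = 1·5 + 3·0 = 5 + 0 = 5.
|u| = √(1² + 3²) = √10, |v| = √(5² + 0²) = √25, so |u||v| = √(10·25) = √250.
cos θ = (u·v)/(|u||v|) = 5/√250 ≈ 0.3162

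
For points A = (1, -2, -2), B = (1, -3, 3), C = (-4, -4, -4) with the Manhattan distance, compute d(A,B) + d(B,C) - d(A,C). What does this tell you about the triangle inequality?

d(A,B) = 0 + 1 + 5 = 6, d(B,C) = 5 + 1 + 7 = 13, d(A,C) = 5 + 2 + 2 = 9.
d(A,B) + d(B,C) - d(A,C) = 6 + 13 - 9 = 19 - 9 = 10. This is ≥ 0, so the triangle inequality holds for these points.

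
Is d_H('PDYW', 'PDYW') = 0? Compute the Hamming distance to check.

Differing positions: none. Hamming distance = 0, so the claim is true.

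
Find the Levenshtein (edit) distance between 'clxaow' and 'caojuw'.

Let D[i][j] be the edit distance between the first i characters of 'clxaow' and the first j characters of 'caojuw', with D[i][0] = i, D[0][j] = j, and D[i][j] = D[i-1][j-1] if the characters match, else 1 + min(D[i-1][j], D[i][j-1], D[i-1][j-1]). Filling the table (rows: prefixes of 'clxaow', columns: prefixes of 'caojuw'):
     ε  c  a  o  j  u  w
  ε  0  1  2  3  4  5  6
  c  1  0  1  2  3  4  5
  l  2  1  1  2  3  4  5
  x  3  2  2  2  3  4  5
  a  4  3  2  3  3  4  5
  o  5  4  3  2  3  4  5
  w  6  5  4  3  3  4  4
The bottom-right entry gives D[6][6] = 4, so no sequence of fewer than 4 edits works. Backtracking through the table gives one optimal edit sequence (4 edits):
  clxaow → caxaow (sub l→a @2)
  caxaow → caoaow (sub x→o @3)
  caoaow → caojow (sub a→j @4)
  caojow → caojuw (sub o→u @5)
Edit distance = 4.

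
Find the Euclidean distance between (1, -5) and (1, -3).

√(Σ(x_i - y_i)²) = √((1 - 1)² + (-5 - (-3))²)
= √(0² + (-2)²) = √(0 + 4) = √4 = 2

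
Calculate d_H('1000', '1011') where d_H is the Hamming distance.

Differing positions: 3, 4. Hamming distance = 2.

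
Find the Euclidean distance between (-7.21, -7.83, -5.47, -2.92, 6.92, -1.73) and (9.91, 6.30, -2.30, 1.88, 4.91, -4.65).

√(Σ(x_i - y_i)²) = √((-7.21 - 9.91)² + (-7.83 - 6.3)² + (-5.47 - (-2.3))² + (-2.92 - 1.88)² + (6.92 - 4.91)² + (-1.73 - (-4.65))²)
= √((-17.12)² + (-14.13)² + (-3.17)² + (-4.8)² + 2.01² + 2.92²) = √(293.0944 + 199.6569 + 10.0489 + 23.04 + 4.0401 + 8.5264) = √538.4067 ≈ 23.2036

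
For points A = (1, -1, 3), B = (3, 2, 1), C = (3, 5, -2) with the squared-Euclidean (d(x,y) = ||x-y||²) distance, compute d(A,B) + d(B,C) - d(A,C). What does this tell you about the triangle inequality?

d(A,B) = 2² + 3² + 2² = 17, d(B,C) = 0² + 3² + 3² = 18, d(A,C) = 2² + 6² + 5² = 65.
d(A,B) + d(B,C) - d(A,C) = 17 + 18 - 65 = 35 - 65 = -30. This is < 0, so the triangle inequality FAILS for these points (squared-Euclidean is not a metric).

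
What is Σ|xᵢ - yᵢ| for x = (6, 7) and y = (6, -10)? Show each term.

Σ|x_i - y_i| = |6 - 6| + |7 - (-10)| = 0 + 17 = 17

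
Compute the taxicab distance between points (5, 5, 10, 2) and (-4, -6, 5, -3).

Σ|x_i - y_i| = |5 - (-4)| + |5 - (-6)| + |10 - 5| + |2 - (-3)| = 9 + 11 + 5 + 5 = 30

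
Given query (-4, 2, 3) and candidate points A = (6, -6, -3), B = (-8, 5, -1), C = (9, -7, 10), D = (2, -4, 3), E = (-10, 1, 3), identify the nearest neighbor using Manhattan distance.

Distances: d(A) = 24, d(B) = 11, d(C) = 29, d(D) = 12, d(E) = 7. Nearest: E = (-10, 1, 3) with distance 7.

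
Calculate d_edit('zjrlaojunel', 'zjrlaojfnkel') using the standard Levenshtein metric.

Let D[i][j] be the edit distance between the first i characters of 'zjrlaojunel' and the first j characters of 'zjrlaojfnkel', with D[i][0] = i, D[0][j] = j, and D[i][j] = D[i-1][j-1] if the characters match, else 1 + min(D[i-1][j], D[i][j-1], D[i-1][j-1]). Filling the table (rows: prefixes of 'zjrlaojunel', columns: prefixes of 'zjrlaojfnkel'):
     ε  z  j  r  l  a  o  j  f  n  k  e  l
  ε  0  1  2  3  4  5  6  7  8  9 10 11 12
  z  1  0  1  2  3  4  5  6  7  8  9 10 11
  j  2  1  0  1  2  3  4  5  6  7  8  9 10
  r  3  2  1  0  1  2  3  4  5  6  7  8  9
  l  4  3  2  1  0  1  2  3  4  5  6  7  8
  a  5  4  3  2  1  0  1  2  3  4  5  6  7
  o  6  5  4  3  2  1  0  1  2  3  4  5  6
  j  7  6  5  4  3  2  1  0  1  2  3  4  5
  u  8  7  6  5  4  3  2  1  1  2  3  4  5
  n  9  8  7  6  5  4  3  2  2  1  2  3  4
  e 10  9  8  7  6  5  4  3  3  2  2  2  3
  l 11 10  9  8  7  6  5  4  4  3  3  3  2
The bottom-right entry gives D[11][12] = 2, so no sequence of fewer than 2 edits works. Backtracking through the table gives one optimal edit sequence (2 edits):
  zjrlaojunel → zjrlaojfnel (sub u→f @8)
  zjrlaojfnel → zjrlaojfnkel (ins k @10)
Edit distance = 2.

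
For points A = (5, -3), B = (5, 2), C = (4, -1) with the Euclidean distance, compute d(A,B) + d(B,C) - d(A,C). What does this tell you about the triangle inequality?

d(A,B) = √(0² + 5²) = √25 = 5, d(B,C) = √(1² + 3²) = √10 ≈ 3.1623, d(A,C) = √(1² + 2²) = √5 ≈ 2.2361.
d(A,B) + d(B,C) - d(A,C) = 5 + 3.1623 - 2.2361 = 8.1623 - 2.2361 = 5.9262 (to 4 decimal places). This is ≥ 0, so the triangle inequality holds for these points.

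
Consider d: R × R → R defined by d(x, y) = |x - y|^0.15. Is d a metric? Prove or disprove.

Yes. With 0 < p = 0.15 ≤ 1, d(x,y) = |x-y|^0.15 is a metric on R. Non-negativity and symmetry are immediate; |x-y|^0.15 = 0 ⟺ |x-y| = 0 ⟺ x = y. For the triangle inequality, the function t ↦ t^0.15 is subadditive on [0,∞) when p ≤ 1, so |x-z|^0.15 ≤ (|x-y| + |y-z|)^0.15 ≤ |x-y|^0.15 + |y-z|^0.15.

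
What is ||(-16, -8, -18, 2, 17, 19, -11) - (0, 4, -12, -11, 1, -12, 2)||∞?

max(|x_i - y_i|) = max(|-16 - 0|, |-8 - 4|, |-18 - (-12)|, |2 - (-11)|, |17 - 1|, |19 - (-12)|, |-11 - 2|) = max(16, 12, 6, 13, 16, 31, 13) = 31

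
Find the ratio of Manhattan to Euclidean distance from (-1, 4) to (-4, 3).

L1 = |-1 - (-4)| + |4 - 3| = 3 + 1 = 4
L2 = √(3² + 1²) = √10 ≈ 3.1623
L1 ≥ L2 always (equality iff movement is along one axis); L1 > L2 here.
Ratio L1/L2 = 4/√10 ≈ 1.2649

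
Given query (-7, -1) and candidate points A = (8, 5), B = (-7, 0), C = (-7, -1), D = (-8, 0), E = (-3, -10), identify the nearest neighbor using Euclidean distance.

Distances: d(A) ≈ 16.1555, d(B) = 1, d(C) = 0, d(D) ≈ 1.4142, d(E) ≈ 9.8489. Nearest: C = (-7, -1) with distance 0.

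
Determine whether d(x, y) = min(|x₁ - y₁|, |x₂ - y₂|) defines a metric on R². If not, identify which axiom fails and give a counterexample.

No. d fails identity of indiscernibles: take x = (0, 0) and y = (0, 5). Then d(x,y) = min(|0 - 0|, |0 - 5|) = min(0, 5) = 0, yet x ≠ y.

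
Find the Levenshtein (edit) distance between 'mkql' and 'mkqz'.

Let D[i][j] be the edit distance between the first i characters of 'mkql' and the first j characters of 'mkqz', with D[i][0] = i, D[0][j] = j, and D[i][j] = D[i-1][j-1] if the characters match, else 1 + min(D[i-1][j], D[i][j-1], D[i-1][j-1]). Filling the table (rows: prefixes of 'mkql', columns: prefixes of 'mkqz'):
     ε  m  k  q  z
  ε  0  1  2  3  4
  m  1  0  1  2  3
  k  2  1  0  1  2
  q  3  2  1  0  1
  l  4  3  2  1  1
The bottom-right entry gives D[4][4] = 1, so no sequence of fewer than 1 edit works. Backtracking through the table gives one optimal edit sequence (1 edit):
  mkql → mkqz (sub l→z @4)
Edit distance = 1.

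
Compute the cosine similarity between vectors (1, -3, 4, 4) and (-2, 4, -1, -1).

With u = (1, -3, 4, 4), v = (-2, 4, -1, -1):
u·v = 1·(-2) + (-3)·4 + 4·(-1) + 4·(-1) = (-2) + (-12) + (-4) + (-4) = -22.
|u| = √(1² + (-3)² + 4² + 4²) = √42, |v| = √((-2)² + 4² + (-1)² + (-1)²) = √22, so |u||v| = √(42·22) = √924.
cos θ = (u·v)/(|u||v|) = -22/√924 ≈ -0.7237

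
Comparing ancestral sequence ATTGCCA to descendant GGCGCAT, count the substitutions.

Differing positions: 1, 2, 3, 6, 7. Hamming distance = 5.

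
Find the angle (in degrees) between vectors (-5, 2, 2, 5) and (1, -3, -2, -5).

With u = (-5, 2, 2, 5), v = (1, -3, -2, -5):
u·v = (-5)·1 + 2·(-3) + 2·(-2) + 5·(-5) = (-5) + (-6) + (-4) + (-25) = -40.
|u| = √((-5)² + 2² + 2² + 5²) = √58, |v| = √(1² + (-3)² + (-2)² + (-5)²) = √39, so |u||v| = √(58·39) = √2262.
cos θ = (u·v)/(|u||v|) = -40/√2262 ≈ -0.841034
θ = arccos(-0.841034) ≈ 147.25°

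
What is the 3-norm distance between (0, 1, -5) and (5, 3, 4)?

(Σ|x_i - y_i|^3)^(1/3) = (|0 - 5|^3 + |1 - 3|^3 + |-5 - 4|^3)^(1/3)
= (5^3 + 2^3 + 9^3)^(1/3) = (125 + 8 + 729)^(1/3) = (862)^(1/3) ≈ 9.5171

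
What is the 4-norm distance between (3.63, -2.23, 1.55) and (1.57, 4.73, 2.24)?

(Σ|x_i - y_i|^4)^(1/4) = (|3.63 - 1.57|^4 + |-2.23 - 4.73|^4 + |1.55 - 2.24|^4)^(1/4)
= (2.06^4 + 6.96^4 + 0.69^4)^(1/4) ≈ (18.0081 + 2346.5886 + 0.2267)^(1/4) = (2364.8234)^(1/4) ≈ 6.9735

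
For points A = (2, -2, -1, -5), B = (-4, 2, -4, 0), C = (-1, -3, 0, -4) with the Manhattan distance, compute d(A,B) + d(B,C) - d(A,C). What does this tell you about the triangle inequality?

d(A,B) = 6 + 4 + 3 + 5 = 18, d(B,C) = 3 + 5 + 4 + 4 = 16, d(A,C) = 3 + 1 + 1 + 1 = 6.
d(A,B) + d(B,C) - d(A,C) = 18 + 16 - 6 = 34 - 6 = 28. This is ≥ 0, so the triangle inequality holds for these points.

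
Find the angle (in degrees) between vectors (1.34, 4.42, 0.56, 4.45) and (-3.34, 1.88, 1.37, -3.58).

With u = (1.34, 4.42, 0.56, 4.45), v = (-3.34, 1.88, 1.37, -3.58):
u·v = 1.34·(-3.34) + 4.42·1.88 + 0.56·1.37 + 4.45·(-3.58) = (-4.4756) + 8.3096 + 0.7672 + (-15.931) = -11.3298.
|u| = √(1.34² + 4.42² + 0.56² + 4.45²) = √(1.7956 + 19.5364 + 0.3136 + 19.8025) = √41.4481, |v| = √((-3.34)² + 1.88² + 1.37² + (-3.58)²) = √(11.1556 + 3.5344 + 1.8769 + 12.8164) = √29.3833.
cos θ = (u·v)/(|u||v|) = -11.3298/(√41.4481·√29.3833) ≈ -0.324653
θ = arccos(-0.324653) ≈ 108.94°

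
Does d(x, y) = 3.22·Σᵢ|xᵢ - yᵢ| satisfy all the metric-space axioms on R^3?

Yes. The L1 (Manhattan) norm induces a metric on R^3, and multiplying a metric by a positive constant 3.22 > 0 preserves all four axioms: non-negativity (3.22·||x-y|| ≥ 0), identity (3.22·||x-y|| = 0 ⟺ ||x-y|| = 0 ⟺ x = y), symmetry (||x-y|| = ||y-x||), and the triangle inequality (3.22·||x-z|| ≤ 3.22·||x-y|| + 3.22·||y-z||). So d is a metric.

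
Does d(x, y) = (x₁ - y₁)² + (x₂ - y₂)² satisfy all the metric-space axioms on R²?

No. The squared Euclidean distance fails the triangle inequality. Counterexample: x = (0, 0), y = (3, 5), z = (6, 10). d(x,z) = 6² + 10² = 136, but d(x,y) + d(y,z) = (3² + 5²) + (3² + 5²) = 34 + 34 = 68. Since 136 > 68, the triangle inequality is violated. (Note: √d, the ordinary Euclidean distance, IS a metric.)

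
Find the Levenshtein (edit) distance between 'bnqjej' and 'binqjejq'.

Let D[i][j] be the edit distance between the first i characters of 'bnqjej' and the first j characters of 'binqjejq', with D[i][0] = i, D[0][j] = j, and D[i][j] = D[i-1][j-1] if the characters match, else 1 + min(D[i-1][j], D[i][j-1], D[i-1][j-1]). Filling the table (rows: prefixes of 'bnqjej', columns: prefixes of 'binqjejq'):
     ε  b  i  n  q  j  e  j  q
  ε  0  1  2  3  4  5  6  7  8
  b  1  0  1  2  3  4  5  6  7
  n  2  1  1  1  2  3  4  5  6
  q  3  2  2  2  1  2  3  4  5
  j  4  3  3  3  2  1  2  3  4
  e  5  4  4  4  3  2  1  2  3
  j  6  5  5  5  4  3  2  1  2
The bottom-right entry gives D[6][8] = 2, so no sequence of fewer than 2 edits works. Backtracking through the table gives one optimal edit sequence (2 edits):
  bnqjej → binqjej (ins i @2)
  binqjej → binqjejq (ins q @8)
Edit distance = 2.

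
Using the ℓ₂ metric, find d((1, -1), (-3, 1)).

√(Σ(x_i - y_i)²) = √((1 - (-3))² + (-1 - 1)²)
= √(4² + (-2)²) = √(16 + 4) = √20 ≈ 4.4721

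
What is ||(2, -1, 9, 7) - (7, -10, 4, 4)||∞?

max(|x_i - y_i|) = max(|2 - 7|, |-1 - (-10)|, |9 - 4|, |7 - 4|) = max(5, 9, 5, 3) = 9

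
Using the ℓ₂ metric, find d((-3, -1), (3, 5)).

√(Σ(x_i - y_i)²) = √((-3 - 3)² + (-1 - 5)²)
= √((-6)² + (-6)²) = √(36 + 36) = √72 ≈ 8.4853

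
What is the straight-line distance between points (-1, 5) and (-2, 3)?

√(Σ(x_i - y_i)²) = √((-1 - (-2))² + (5 - 3)²)
= √(1² + 2²) = √(1 + 4) = √5 ≈ 2.2361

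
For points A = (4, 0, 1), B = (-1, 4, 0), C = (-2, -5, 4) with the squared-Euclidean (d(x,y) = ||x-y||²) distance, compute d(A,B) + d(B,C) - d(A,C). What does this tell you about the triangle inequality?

d(A,B) = 5² + 4² + 1² = 42, d(B,C) = 1² + 9² + 4² = 98, d(A,C) = 6² + 5² + 3² = 70.
d(A,B) + d(B,C) - d(A,C) = 42 + 98 - 70 = 140 - 70 = 70. This is ≥ 0, so the triangle inequality holds for these points.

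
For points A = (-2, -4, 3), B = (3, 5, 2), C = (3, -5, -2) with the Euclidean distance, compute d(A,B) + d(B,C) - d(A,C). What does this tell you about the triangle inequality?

d(A,B) = √(5² + 9² + 1²) = √107 ≈ 10.3441, d(B,C) = √(0² + 10² + 4²) = √116 ≈ 10.7703, d(A,C) = √(5² + 1² + 5²) = √51 ≈ 7.1414.
d(A,B) + d(B,C) - d(A,C) = 10.3441 + 10.7703 - 7.1414 = 21.1144 - 7.1414 = 13.973 (to 4 decimal places). This is ≥ 0, so the triangle inequality holds for these points.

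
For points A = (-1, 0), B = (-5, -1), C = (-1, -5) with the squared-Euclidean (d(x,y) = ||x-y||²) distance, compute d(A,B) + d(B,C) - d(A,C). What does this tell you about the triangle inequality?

d(A,B) = 4² + 1² = 17, d(B,C) = 4² + 4² = 32, d(A,C) = 0² + 5² = 25.
d(A,B) + d(B,C) - d(A,C) = 17 + 32 - 25 = 49 - 25 = 24. This is ≥ 0, so the triangle inequality holds for these points.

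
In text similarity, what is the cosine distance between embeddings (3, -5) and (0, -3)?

With u = (3, -5), v = (0, -3):
u·v = 3·0 + (-5)·(-3) = 0 + 15 = 15.
|u| = √(3² + (-5)²) = √34, |v| = √(0² + (-3)²) = √9, so |u||v| = √(34·9) = √306.
cos θ = (u·v)/(|u||v|) = 15/√306 ≈ 0.8575
Cosine distance = 1 - cos θ ≈ 1 - 0.8575 = 0.1425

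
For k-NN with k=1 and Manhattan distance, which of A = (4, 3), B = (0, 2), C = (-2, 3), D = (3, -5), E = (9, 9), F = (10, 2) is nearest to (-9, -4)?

Distances: d(A) = 20, d(B) = 15, d(C) = 14, d(D) = 13, d(E) = 31, d(F) = 25. Nearest: D = (3, -5) with distance 13.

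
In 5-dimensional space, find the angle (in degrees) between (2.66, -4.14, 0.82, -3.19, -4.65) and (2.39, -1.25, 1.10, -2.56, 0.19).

With u = (2.66, -4.14, 0.82, -3.19, -4.65), v = (2.39, -1.25, 1.10, -2.56, 0.19):
u·v = 2.66·2.39 + (-4.14)·(-1.25) + 0.82·1.1 + (-3.19)·(-2.56) + (-4.65)·0.19 = 6.3574 + 5.175 + 0.902 + 8.1664 + (-0.8835) = 19.7173.
|u| = √(2.66² + (-4.14)² + 0.82² + (-3.19)² + (-4.65)²) = √(7.0756 + 17.1396 + 0.6724 + 10.1761 + 21.6225) = √56.6862, |v| = √(2.39² + (-1.25)² + 1.1² + (-2.56)² + 0.19²) = √(5.7121 + 1.5625 + 1.21 + 6.5536 + 0.0361) = √15.0743.
cos θ = (u·v)/(|u||v|) = 19.7173/(√56.6862·√15.0743) ≈ 0.674513
θ = arccos(0.674513) ≈ 47.58°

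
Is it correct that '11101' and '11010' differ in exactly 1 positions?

Differing positions: 3, 4, 5. Hamming distance = 3, so the claim that d_H = 1 is false.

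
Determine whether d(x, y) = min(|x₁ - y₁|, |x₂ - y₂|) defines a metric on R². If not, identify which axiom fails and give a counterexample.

No. d fails identity of indiscernibles: take x = (5, 0) and y = (5, 7). Then d(x,y) = min(|5 - 5|, |0 - 7|) = min(0, 7) = 0, yet x ≠ y.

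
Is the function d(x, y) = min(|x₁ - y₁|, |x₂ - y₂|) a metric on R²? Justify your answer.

No. d fails identity of indiscernibles: take x = (-3, 0) and y = (-3, 1). Then d(x,y) = min(|-3 - (-3)|, |0 - 1|) = min(0, 1) = 0, yet x ≠ y.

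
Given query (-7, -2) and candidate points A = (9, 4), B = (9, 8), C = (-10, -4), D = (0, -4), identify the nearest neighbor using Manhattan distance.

Distances: d(A) = 22, d(B) = 26, d(C) = 5, d(D) = 9. Nearest: C = (-10, -4) with distance 5.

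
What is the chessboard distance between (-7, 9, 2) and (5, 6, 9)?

max(|x_i - y_i|) = max(|-7 - 5|, |9 - 6|, |2 - 9|) = max(12, 3, 7) = 12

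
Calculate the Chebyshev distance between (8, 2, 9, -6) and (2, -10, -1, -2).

max(|x_i - y_i|) = max(|8 - 2|, |2 - (-10)|, |9 - (-1)|, |-6 - (-2)|) = max(6, 12, 10, 4) = 12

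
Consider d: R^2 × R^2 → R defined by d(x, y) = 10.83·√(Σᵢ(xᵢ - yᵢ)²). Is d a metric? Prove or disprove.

Yes. The L2 (Euclidean) norm induces a metric on R^2, and multiplying a metric by a positive constant 10.83 > 0 preserves all four axioms: non-negativity (10.83·||x-y|| ≥ 0), identity (10.83·||x-y|| = 0 ⟺ ||x-y|| = 0 ⟺ x = y), symmetry (||x-y|| = ||y-x||), and the triangle inequality (10.83·||x-z|| ≤ 10.83·||x-y|| + 10.83·||y-z||). So d is a metric.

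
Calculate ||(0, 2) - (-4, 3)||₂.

√(Σ(x_i - y_i)²) = √((0 - (-4))² + (2 - 3)²)
= √(4² + (-1)²) = √(16 + 1) = √17 ≈ 4.1231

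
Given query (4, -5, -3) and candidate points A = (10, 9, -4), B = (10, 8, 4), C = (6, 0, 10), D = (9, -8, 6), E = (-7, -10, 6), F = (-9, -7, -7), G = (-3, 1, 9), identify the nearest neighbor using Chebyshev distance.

Distances: d(A) = 14, d(B) = 13, d(C) = 13, d(D) = 9, d(E) = 11, d(F) = 13, d(G) = 12. Nearest: D = (9, -8, 6) with distance 9.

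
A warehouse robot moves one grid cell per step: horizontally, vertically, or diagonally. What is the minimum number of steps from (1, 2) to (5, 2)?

max(|x_i - y_i|) = max(|1 - 5|, |2 - 2|) = max(4, 0) = 4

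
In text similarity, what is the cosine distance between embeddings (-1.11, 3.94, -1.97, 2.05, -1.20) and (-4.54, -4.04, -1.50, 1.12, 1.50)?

With u = (-1.11, 3.94, -1.97, 2.05, -1.20), v = (-4.54, -4.04, -1.50, 1.12, 1.50):
u·v = (-1.11)·(-4.54) + 3.94·(-4.04) + (-1.97)·(-1.5) + 2.05·1.12 + (-1.2)·1.5 = 5.0394 + (-15.9176) + 2.955 + 2.296 + (-1.8) = -7.4272.
|u| = √((-1.11)² + 3.94² + (-1.97)² + 2.05² + (-1.2)²) = √(1.2321 + 15.5236 + 3.8809 + 4.2025 + 1.44) = √26.2791, |v| = √((-4.54)² + (-4.04)² + (-1.5)² + 1.12² + 1.5²) = √(20.6116 + 16.3216 + 2.25 + 1.2544 + 2.25) = √42.6876.
cos θ = (u·v)/(|u||v|) = -7.4272/(√26.2791·√42.6876) ≈ -0.2218
Cosine distance = 1 - cos θ ≈ 1 - (-0.2218) = 1.2218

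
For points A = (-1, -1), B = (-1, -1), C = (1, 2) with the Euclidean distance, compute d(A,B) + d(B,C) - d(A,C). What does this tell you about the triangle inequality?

d(A,B) = √(0² + 0²) = √0 = 0, d(B,C) = √(2² + 3²) = √13 ≈ 3.6056, d(A,C) = √(2² + 3²) = √13 ≈ 3.6056.
d(A,B) + d(B,C) - d(A,C) = 0 + 3.6056 - 3.6056 = 3.6056 - 3.6056 = 0. This is ≥ 0, so the triangle inequality holds for these points.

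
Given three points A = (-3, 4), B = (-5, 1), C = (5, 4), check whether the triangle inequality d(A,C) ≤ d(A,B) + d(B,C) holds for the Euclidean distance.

d(A,B) = √(2² + 3²) = √13 ≈ 3.6056, d(B,C) = √(10² + 3²) = √109 ≈ 10.4403, d(A,C) = √(8² + 0²) = √64 = 8.
d(A,C) = 8 ≤ 3.6056 + 10.4403 = 14.0459. Triangle inequality is satisfied.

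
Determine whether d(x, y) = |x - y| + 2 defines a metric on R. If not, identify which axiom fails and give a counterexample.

No. d fails identity of indiscernibles (specifically d(x,x) = 0): d(1, 1) = |1 - 1| + 2 = 0 + 2 = 2 ≠ 0.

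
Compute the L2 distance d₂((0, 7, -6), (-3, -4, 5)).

√(Σ(x_i - y_i)²) = √((0 - (-3))² + (7 - (-4))² + (-6 - 5)²)
= √(3² + 11² + (-11)²) = √(9 + 121 + 121) = √251 ≈ 15.843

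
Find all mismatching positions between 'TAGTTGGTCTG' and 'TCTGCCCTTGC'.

Differing positions: 2, 3, 4, 5, 6, 7, 9, 10, 11. Hamming distance = 9.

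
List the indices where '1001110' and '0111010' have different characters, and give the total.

Differing positions: 1, 2, 3, 5. Hamming distance = 4.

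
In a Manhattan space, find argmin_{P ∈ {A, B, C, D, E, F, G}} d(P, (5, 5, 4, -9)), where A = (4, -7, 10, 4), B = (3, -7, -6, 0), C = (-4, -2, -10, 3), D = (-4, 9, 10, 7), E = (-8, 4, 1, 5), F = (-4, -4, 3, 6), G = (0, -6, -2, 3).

Distances: d(A) = 32, d(B) = 33, d(C) = 42, d(D) = 35, d(E) = 31, d(F) = 34, d(G) = 34. Nearest: E = (-8, 4, 1, 5) with distance 31.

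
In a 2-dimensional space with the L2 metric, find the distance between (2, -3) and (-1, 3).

(Σ|x_i - y_i|^2)^(1/2) = (|2 - (-1)|^2 + |-3 - 3|^2)^(1/2)
= (3^2 + 6^2)^(1/2) = (9 + 36)^(1/2) = (45)^(1/2) ≈ 6.7082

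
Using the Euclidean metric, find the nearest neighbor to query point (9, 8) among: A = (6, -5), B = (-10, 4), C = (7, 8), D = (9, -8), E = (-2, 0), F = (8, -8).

Distances: d(A) ≈ 13.3417, d(B) ≈ 19.4165, d(C) = 2, d(D) = 16, d(E) ≈ 13.6015, d(F) ≈ 16.0312. Nearest: C = (7, 8) with distance 2.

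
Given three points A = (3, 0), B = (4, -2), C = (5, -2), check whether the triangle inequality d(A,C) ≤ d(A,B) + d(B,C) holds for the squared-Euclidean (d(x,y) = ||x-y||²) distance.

d(A,B) = 1² + 2² = 5, d(B,C) = 1² + 0² = 1, d(A,C) = 2² + 2² = 8.
d(A,C) = 8 > 5 + 1 = 6. Triangle inequality is VIOLATED. (Squared-Euclidean is not a metric — this is a counterexample.)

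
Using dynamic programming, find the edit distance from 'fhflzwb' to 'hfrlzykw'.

Let D[i][j] be the edit distance between the first i characters of 'fhflzwb' and the first j characters of 'hfrlzykw', with D[i][0] = i, D[0][j] = j, and D[i][j] = D[i-1][j-1] if the characters match, else 1 + min(D[i-1][j], D[i][j-1], D[i-1][j-1]). Filling the table (rows: prefixes of 'fhflzwb', columns: prefixes of 'hfrlzykw'):
     ε  h  f  r  l  z  y  k  w
  ε  0  1  2  3  4  5  6  7  8
  f  1  1  1  2  3  4  5  6  7
  h  2  1  2  2  3  4  5  6  7
  f  3  2  1  2  3  4  5  6  7
  l  4  3  2  2  2  3  4  5  6
  z  5  4  3  3  3  2  3  4  5
  w  6  5  4  4  4  3  3  4  4
  b  7  6  5  5  5  4  4  4  5
The bottom-right entry gives D[7][8] = 5, so no sequence of fewer than 5 edits works. Backtracking through the table gives one optimal edit sequence (5 edits):
  fhflzwb → hflzwb (del f @1)
  hflzwb → hfrlzwb (ins r @3)
  hfrlzwb → hfrlzywb (ins y @6)
  hfrlzywb → hfrlzykb (sub w→k @7)
  hfrlzykb → hfrlzykw (sub b→w @8)
Edit distance = 5.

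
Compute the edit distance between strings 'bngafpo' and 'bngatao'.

Let D[i][j] be the edit distance between the first i characters of 'bngafpo' and the first j characters of 'bngatao', with D[i][0] = i, D[0][j] = j, and D[i][j] = D[i-1][j-1] if the characters match, else 1 + min(D[i-1][j], D[i][j-1], D[i-1][j-1]). Filling the table (rows: prefixes of 'bngafpo', columns: prefixes of 'bngatao'):
     ε  b  n  g  a  t  a  o
  ε  0  1  2  3  4  5  6  7
  b  1  0  1  2  3  4  5  6
  n  2  1  0  1  2  3  4  5
  g  3  2  1  0  1  2  3  4
  a  4  3  2  1  0  1  2  3
  f  5  4  3  2  1  1  2  3
  p  6  5  4  3  2  2  2  3
  o  7  6  5  4  3  3  3  2
The bottom-right entry gives D[7][7] = 2, so no sequence of fewer than 2 edits works. Backtracking through the table gives one optimal edit sequence (2 edits):
  bngafpo → bngatpo (sub f→t @5)
  bngatpo → bngatao (sub p→a @6)
Edit distance = 2.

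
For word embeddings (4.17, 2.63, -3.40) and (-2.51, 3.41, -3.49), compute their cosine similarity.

With u = (4.17, 2.63, -3.40), v = (-2.51, 3.41, -3.49):
u·v = 4.17·(-2.51) + 2.63·3.41 + (-3.4)·(-3.49) = (-10.4667) + 8.9683 + 11.866 = 10.3676.
|u| = √(4.17² + 2.63² + (-3.4)²) = √(17.3889 + 6.9169 + 11.56) = √35.8658, |v| = √((-2.51)² + 3.41² + (-3.49)²) = √(6.3001 + 11.6281 + 12.1801) = √30.1083.
cos θ = (u·v)/(|u||v|) = 10.3676/(√35.8658·√30.1083) ≈ 0.3155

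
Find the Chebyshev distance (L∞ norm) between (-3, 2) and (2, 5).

max(|x_i - y_i|) = max(|-3 - 2|, |2 - 5|) = max(5, 3) = 5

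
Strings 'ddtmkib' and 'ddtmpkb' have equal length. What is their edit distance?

Let D[i][j] be the edit distance between the first i characters of 'ddtmkib' and the first j characters of 'ddtmpkb', with D[i][0] = i, D[0][j] = j, and D[i][j] = D[i-1][j-1] if the characters match, else 1 + min(D[i-1][j], D[i][j-1], D[i-1][j-1]). Filling the table (rows: prefixes of 'ddtmkib', columns: prefixes of 'ddtmpkb'):
     ε  d  d  t  m  p  k  b
  ε  0  1  2  3  4  5  6  7
  d  1  0  1  2  3  4  5  6
  d  2  1  0  1  2  3  4  5
  t  3  2  1  0  1  2  3  4
  m  4  3  2  1  0  1  2  3
  k  5  4  3  2  1  1  1  2
  i  6  5  4  3  2  2  2  2
  b  7  6  5  4  3  3  3  2
The bottom-right entry gives D[7][7] = 2, so no sequence of fewer than 2 edits works. Backtracking through the table gives one optimal edit sequence (2 edits):
  ddtmkib → ddtmpib (sub k→p @5)
  ddtmpib → ddtmpkb (sub i→k @6)
Edit distance = 2.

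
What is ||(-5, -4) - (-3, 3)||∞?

max(|x_i - y_i|) = max(|-5 - (-3)|, |-4 - 3|) = max(2, 7) = 7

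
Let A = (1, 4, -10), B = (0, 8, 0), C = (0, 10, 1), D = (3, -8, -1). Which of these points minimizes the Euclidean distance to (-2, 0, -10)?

Distances: d(A) = 5, d(B) ≈ 12.9615, d(C) = 15, d(D) ≈ 13.0384. Nearest: A = (1, 4, -10) with distance 5.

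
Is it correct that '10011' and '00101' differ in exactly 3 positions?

Differing positions: 1, 3, 4. Hamming distance = 3, so the claim is true.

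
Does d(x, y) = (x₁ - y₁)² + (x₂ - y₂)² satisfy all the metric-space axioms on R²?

No. The squared Euclidean distance fails the triangle inequality. Counterexample: x = (0, 0), y = (5, 3), z = (10, 6). d(x,z) = 10² + 6² = 136, but d(x,y) + d(y,z) = (5² + 3²) + (5² + 3²) = 34 + 34 = 68. Since 136 > 68, the triangle inequality is violated. (Note: √d, the ordinary Euclidean distance, IS a metric.)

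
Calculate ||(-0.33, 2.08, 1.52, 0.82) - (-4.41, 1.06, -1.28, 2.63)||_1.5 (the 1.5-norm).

(Σ|x_i - y_i|^1.5)^(1/1.5) = (|-0.33 - (-4.41)|^1.5 + |2.08 - 1.06|^1.5 + |1.52 - (-1.28)|^1.5 + |0.82 - 2.63|^1.5)^(1/1.5)
= (4.08^1.5 + 1.02^1.5 + 2.8^1.5 + 1.81^1.5)^(1/1.5) ≈ (8.2412 + 1.0301 + 4.6853 + 2.4351)^(1/1.5) = (16.3917)^(1/1.5) ≈ 6.4528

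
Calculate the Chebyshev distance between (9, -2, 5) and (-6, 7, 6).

max(|x_i - y_i|) = max(|9 - (-6)|, |-2 - 7|, |5 - 6|) = max(15, 9, 1) = 15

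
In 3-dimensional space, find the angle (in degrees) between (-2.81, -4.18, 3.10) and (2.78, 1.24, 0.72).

With u = (-2.81, -4.18, 3.10), v = (2.78, 1.24, 0.72):
u·v = (-2.81)·2.78 + (-4.18)·1.24 + 3.1·0.72 = (-7.8118) + (-5.1832) + 2.232 = -10.763.
|u| = √((-2.81)² + (-4.18)² + 3.1²) = √(7.8961 + 17.4724 + 9.61) = √34.9785, |v| = √(2.78² + 1.24² + 0.72²) = √(7.7284 + 1.5376 + 0.5184) = √9.7844.
cos θ = (u·v)/(|u||v|) = -10.763/(√34.9785·√9.7844) ≈ -0.581789
θ = arccos(-0.581789) ≈ 125.58°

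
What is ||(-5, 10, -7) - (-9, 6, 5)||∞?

max(|x_i - y_i|) = max(|-5 - (-9)|, |10 - 6|, |-7 - 5|) = max(4, 4, 12) = 12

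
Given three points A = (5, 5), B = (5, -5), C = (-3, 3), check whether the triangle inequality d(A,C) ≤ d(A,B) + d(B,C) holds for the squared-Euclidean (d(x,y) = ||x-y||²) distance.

d(A,B) = 0² + 10² = 100, d(B,C) = 8² + 8² = 128, d(A,C) = 8² + 2² = 68.
d(A,C) = 68 ≤ 100 + 128 = 228. Triangle inequality is satisfied.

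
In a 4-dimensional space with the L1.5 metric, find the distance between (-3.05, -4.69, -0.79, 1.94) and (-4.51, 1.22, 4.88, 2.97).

(Σ|x_i - y_i|^1.5)^(1/1.5) = (|-3.05 - (-4.51)|^1.5 + |-4.69 - 1.22|^1.5 + |-0.79 - 4.88|^1.5 + |1.94 - 2.97|^1.5)^(1/1.5)
= (1.46^1.5 + 5.91^1.5 + 5.67^1.5 + 1.03^1.5)^(1/1.5) ≈ (1.7641 + 14.3675 + 13.5013 + 1.0453)^(1/1.5) = (30.6782)^(1/1.5) ≈ 9.7999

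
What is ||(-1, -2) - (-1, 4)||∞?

max(|x_i - y_i|) = max(|-1 - (-1)|, |-2 - 4|) = max(0, 6) = 6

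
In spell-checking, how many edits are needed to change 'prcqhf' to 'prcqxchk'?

Let D[i][j] be the edit distance between the first i characters of 'prcqhf' and the first j characters of 'prcqxchk', with D[i][0] = i, D[0][j] = j, and D[i][j] = D[i-1][j-1] if the characters match, else 1 + min(D[i-1][j], D[i][j-1], D[i-1][j-1]). Filling the table (rows: prefixes of 'prcqhf', columns: prefixes of 'prcqxchk'):
     ε  p  r  c  q  x  c  h  k
  ε  0  1  2  3  4  5  6  7  8
  p  1  0  1  2  3  4  5  6  7
  r  2  1  0  1  2  3  4  5  6
  c  3  2  1  0  1  2  3  4  5
  q  4  3  2  1  0  1  2  3  4
  h  5  4  3  2  1  1  2  2  3
  f  6  5  4  3  2  2  2  3  3
The bottom-right entry gives D[6][8] = 3, so no sequence of fewer than 3 edits works. Backtracking through the table gives one optimal edit sequence (3 edits):
  prcqhf → prcqxhf (ins x @5)
  prcqxhf → prcqxchf (ins c @6)
  prcqxchf → prcqxchk (sub f→k @8)
Edit distance = 3.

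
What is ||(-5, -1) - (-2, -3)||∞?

max(|x_i - y_i|) = max(|-5 - (-2)|, |-1 - (-3)|) = max(3, 2) = 3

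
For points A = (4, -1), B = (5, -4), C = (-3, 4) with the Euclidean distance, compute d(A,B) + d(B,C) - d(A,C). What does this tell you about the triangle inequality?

d(A,B) = √(1² + 3²) = √10 ≈ 3.1623, d(B,C) = √(8² + 8²) = √128 ≈ 11.3137, d(A,C) = √(7² + 5²) = √74 ≈ 8.6023.
d(A,B) + d(B,C) - d(A,C) = 3.1623 + 11.3137 - 8.6023 = 14.476 - 8.6023 = 5.8737 (to 4 decimal places). This is ≥ 0, so the triangle inequality holds for these points.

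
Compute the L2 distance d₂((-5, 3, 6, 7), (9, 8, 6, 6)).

√(Σ(x_i - y_i)²) = √((-5 - 9)² + (3 - 8)² + (6 - 6)² + (7 - 6)²)
= √((-14)² + (-5)² + 0² + 1²) = √(196 + 25 + 0 + 1) = √222 ≈ 14.8997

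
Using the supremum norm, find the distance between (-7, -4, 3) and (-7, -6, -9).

max(|x_i - y_i|) = max(|-7 - (-7)|, |-4 - (-6)|, |3 - (-9)|) = max(0, 2, 12) = 12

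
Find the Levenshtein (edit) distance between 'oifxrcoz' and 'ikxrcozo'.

Let D[i][j] be the edit distance between the first i characters of 'oifxrcoz' and the first j characters of 'ikxrcozo', with D[i][0] = i, D[0][j] = j, and D[i][j] = D[i-1][j-1] if the characters match, else 1 + min(D[i-1][j], D[i][j-1], D[i-1][j-1]). Filling the table (rows: prefixes of 'oifxrcoz', columns: prefixes of 'ikxrcozo'):
     ε  i  k  x  r  c  o  z  o
  ε  0  1  2  3  4  5  6  7  8
  o  1  1  2  3  4  5  5  6  7
  i  2  1  2  3  4  5  6  6  7
  f  3  2  2  3  4  5  6  7  7
  x  4  3  3  2  3  4  5  6  7
  r  5  4  4  3  2  3  4  5  6
  c  6  5  5  4  3  2  3  4  5
  o  7  6  6  5  4  3  2  3  4
  z  8  7  7  6  5  4  3  2  3
The bottom-right entry gives D[8][8] = 3, so no sequence of fewer than 3 edits works. Backtracking through the table gives one optimal edit sequence (3 edits):
  oifxrcoz → ifxrcoz (del o @1)
  ifxrcoz → ikxrcoz (sub f→k @2)
  ikxrcoz → ikxrcozo (ins o @8)
Edit distance = 3.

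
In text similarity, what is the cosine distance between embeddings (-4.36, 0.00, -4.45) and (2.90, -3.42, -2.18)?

With u = (-4.36, 0.00, -4.45), v = (2.90, -3.42, -2.18):
u·v = (-4.36)·2.9 + 0·(-3.42) + (-4.45)·(-2.18) = (-12.644) + 0 + 9.701 = -2.943.
|u| = √((-4.36)² + 0² + (-4.45)²) = √(19.0096 + 0 + 19.8025) = √38.8121, |v| = √(2.9² + (-3.42)² + (-2.18)²) = √(8.41 + 11.6964 + 4.7524) = √24.8588.
cos θ = (u·v)/(|u||v|) = -2.943/(√38.8121·√24.8588) ≈ -0.0947
Cosine distance = 1 - cos θ ≈ 1 - (-0.0947) = 1.0947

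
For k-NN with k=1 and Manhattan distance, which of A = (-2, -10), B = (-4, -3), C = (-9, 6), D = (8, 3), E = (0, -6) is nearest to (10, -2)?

Distances: d(A) = 20, d(B) = 15, d(C) = 27, d(D) = 7, d(E) = 14. Nearest: D = (8, 3) with distance 7.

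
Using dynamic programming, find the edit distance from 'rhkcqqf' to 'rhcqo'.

Let D[i][j] be the edit distance between the first i characters of 'rhkcqqf' and the first j characters of 'rhcqo', with D[i][0] = i, D[0][j] = j, and D[i][j] = D[i-1][j-1] if the characters match, else 1 + min(D[i-1][j], D[i][j-1], D[i-1][j-1]). Filling the table (rows: prefixes of 'rhkcqqf', columns: prefixes of 'rhcqo'):
     ε  r  h  c  q  o
  ε  0  1  2  3  4  5
  r  1  0  1  2  3  4
  h  2  1  0  1  2  3
  k  3  2  1  1  2  3
  c  4  3  2  1  2  3
  q  5  4  3  2  1  2
  q  6  5  4  3  2  2
  f  7  6  5  4  3  3
The bottom-right entry gives D[7][5] = 3, so no sequence of fewer than 3 edits works. Backtracking through the table gives one optimal edit sequence (3 edits):
  rhkcqqf → rhcqqf (del k @3)
  rhcqqf → rhcqf (del q @4)
  rhcqf → rhcqo (sub f→o @5)
Edit distance = 3.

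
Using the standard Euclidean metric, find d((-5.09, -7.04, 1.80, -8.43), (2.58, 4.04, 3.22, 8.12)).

√(Σ(x_i - y_i)²) = √((-5.09 - 2.58)² + (-7.04 - 4.04)² + (1.8 - 3.22)² + (-8.43 - 8.12)²)
= √((-7.67)² + (-11.08)² + (-1.42)² + (-16.55)²) = √(58.8289 + 122.7664 + 2.0164 + 273.9025) = √457.5142 ≈ 21.3896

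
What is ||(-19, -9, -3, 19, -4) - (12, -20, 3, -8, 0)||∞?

max(|x_i - y_i|) = max(|-19 - 12|, |-9 - (-20)|, |-3 - 3|, |19 - (-8)|, |-4 - 0|) = max(31, 11, 6, 27, 4) = 31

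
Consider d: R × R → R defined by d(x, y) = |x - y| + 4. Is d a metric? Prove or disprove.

No. d fails identity of indiscernibles (specifically d(x,x) = 0): d(0, 0) = |0 - 0| + 4 = 0 + 4 = 4 ≠ 0.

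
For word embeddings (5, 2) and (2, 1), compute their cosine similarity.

With u = (5, 2), v = (2, 1):
u·v = 5·2 + 2·1 = 10 + 2 = 12.
|u| = √(5² + 2²) = √29, |v| = √(2² + 1²) = √5, so |u||v| = √(29·5) = √145.
cos θ = (u·v)/(|u||v|) = 12/√145 ≈ 0.9965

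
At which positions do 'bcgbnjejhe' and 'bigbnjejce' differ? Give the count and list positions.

Differing positions: 2, 9. Hamming distance = 2.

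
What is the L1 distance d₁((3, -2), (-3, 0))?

Σ|x_i - y_i| = |3 - (-3)| + |-2 - 0| = 6 + 2 = 8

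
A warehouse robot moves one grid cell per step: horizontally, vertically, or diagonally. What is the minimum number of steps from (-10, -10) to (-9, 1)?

max(|x_i - y_i|) = max(|-10 - (-9)|, |-10 - 1|) = max(1, 11) = 11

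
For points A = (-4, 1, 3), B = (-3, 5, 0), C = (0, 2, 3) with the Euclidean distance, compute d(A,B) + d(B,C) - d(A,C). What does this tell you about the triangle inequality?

d(A,B) = √(1² + 4² + 3²) = √26 ≈ 5.099, d(B,C) = √(3² + 3² + 3²) = √27 ≈ 5.1962, d(A,C) = √(4² + 1² + 0²) = √17 ≈ 4.1231.
d(A,B) + d(B,C) - d(A,C) = 5.099 + 5.1962 - 4.1231 = 10.2952 - 4.1231 = 6.1721 (to 4 decimal places). This is ≥ 0, so the triangle inequality holds for these points.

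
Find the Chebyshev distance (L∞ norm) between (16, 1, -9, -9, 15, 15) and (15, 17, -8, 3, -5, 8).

max(|x_i - y_i|) = max(|16 - 15|, |1 - 17|, |-9 - (-8)|, |-9 - 3|, |15 - (-5)|, |15 - 8|) = max(1, 16, 1, 12, 20, 7) = 20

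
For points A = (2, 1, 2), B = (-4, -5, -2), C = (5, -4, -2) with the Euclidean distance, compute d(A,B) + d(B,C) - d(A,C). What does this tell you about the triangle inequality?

d(A,B) = √(6² + 6² + 4²) = √88 ≈ 9.3808, d(B,C) = √(9² + 1² + 0²) = √82 ≈ 9.0554, d(A,C) = √(3² + 5² + 4²) = √50 ≈ 7.0711.
d(A,B) + d(B,C) - d(A,C) = 9.3808 + 9.0554 - 7.0711 = 18.4362 - 7.0711 = 11.3651 (to 4 decimal places). This is ≥ 0, so the triangle inequality holds for these points.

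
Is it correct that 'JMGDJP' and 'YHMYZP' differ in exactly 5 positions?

Differing positions: 1, 2, 3, 4, 5. Hamming distance = 5, so the claim is true.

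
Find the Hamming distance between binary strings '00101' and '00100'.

Differing positions: 5. Hamming distance = 1.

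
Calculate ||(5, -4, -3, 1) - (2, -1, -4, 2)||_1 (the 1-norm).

Σ|x_i - y_i| = |5 - 2| + |-4 - (-1)| + |-3 - (-4)| + |1 - 2| = 3 + 3 + 1 + 1 = 8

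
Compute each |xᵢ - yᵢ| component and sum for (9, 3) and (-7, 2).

Σ|x_i - y_i| = |9 - (-7)| + |3 - 2| = 16 + 1 = 17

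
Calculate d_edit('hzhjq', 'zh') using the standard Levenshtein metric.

Let D[i][j] be the edit distance between the first i characters of 'hzhjq' and the first j characters of 'zh', with D[i][0] = i, D[0][j] = j, and D[i][j] = D[i-1][j-1] if the characters match, else 1 + min(D[i-1][j], D[i][j-1], D[i-1][j-1]). Filling the table (rows: prefixes of 'hzhjq', columns: prefixes of 'zh'):
     ε  z  h
  ε  0  1  2
  h  1  1  1
  z  2  1  2
  h  3  2  1
  j  4  3  2
  q  5  4  3
The bottom-right entry gives D[5][2] = 3, so no sequence of fewer than 3 edits works. Backtracking through the table gives one optimal edit sequence (3 edits):
  hzhjq → zhjq (del h @1)
  zhjq → zhq (del j @3)
  zhq → zh (del q @3)
Edit distance = 3.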